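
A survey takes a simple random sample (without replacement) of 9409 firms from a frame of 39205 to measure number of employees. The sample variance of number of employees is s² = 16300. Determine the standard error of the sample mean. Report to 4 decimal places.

Under SRS without replacement, Var(ȳ) = (1 − f)·s²/n with f = n/N = 9409/39205 = 0.23999490.
Var(ȳ) = (1 − 0.23999490)·16300/9409 = 0.76000510·1.7323839 = 1.3166206.
SE(ȳ) = √(1.3166206) = 1.1474.

1.1474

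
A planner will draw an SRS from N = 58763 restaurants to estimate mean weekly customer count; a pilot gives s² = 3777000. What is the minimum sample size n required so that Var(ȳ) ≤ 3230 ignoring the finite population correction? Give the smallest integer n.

1170

Without fpc, n₀ = s²/D = 3777000/3230 = 1169.3498.
Rounding up, n = 1170.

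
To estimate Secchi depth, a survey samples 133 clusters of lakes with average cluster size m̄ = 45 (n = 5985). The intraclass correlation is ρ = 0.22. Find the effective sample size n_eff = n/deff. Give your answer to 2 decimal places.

deff = 1 + (45 − 1)·0.22 = 1 + 9.68 = 10.68.
n_eff = 5985 / 10.68 = 560.39.

560.39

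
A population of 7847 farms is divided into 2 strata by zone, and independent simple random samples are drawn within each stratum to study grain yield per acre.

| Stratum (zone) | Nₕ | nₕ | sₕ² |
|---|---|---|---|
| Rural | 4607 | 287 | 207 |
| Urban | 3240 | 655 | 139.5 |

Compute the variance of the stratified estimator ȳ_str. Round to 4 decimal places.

0.2621

Var(ȳ_str) = Σₕ Wₕ²(1 − fₕ)sₕ²/nₕ with Wₕ = Nₕ/N, N = 7847.
Rural: Wₕ = 0.58710335; term = 0.58710335²·(1 − 0.06229651)·207/287 = 0.23312192.
Urban: Wₕ = 0.41289665; term = 0.41289665²·(1 − 0.20216049)·139.5/655 = 0.028968844.
Sum = 0.26209076.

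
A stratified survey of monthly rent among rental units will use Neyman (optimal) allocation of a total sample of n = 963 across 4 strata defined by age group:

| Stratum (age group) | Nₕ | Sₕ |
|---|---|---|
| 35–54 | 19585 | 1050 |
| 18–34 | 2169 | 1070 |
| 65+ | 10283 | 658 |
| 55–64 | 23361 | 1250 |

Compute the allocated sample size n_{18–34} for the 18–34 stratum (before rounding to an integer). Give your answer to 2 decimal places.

37.98

Neyman allocation: nₕ = n·NₕSₕ / Σⱼ NⱼSⱼ.
Σ NⱼSⱼ = 19585·1050 + 2169·1070 + 10283·658 + 23361·1250 = 5.8852544 × 10^7.
n_{18–34} = 963·2169·1070 / (5.8852544 × 10^7) = 37.98.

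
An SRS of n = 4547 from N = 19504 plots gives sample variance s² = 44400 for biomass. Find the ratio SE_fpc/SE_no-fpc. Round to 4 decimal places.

0.8757

f = n/N = 4547/19504 = 0.23313167.
SE_no-fpc = √(s²/n) = 3.1248488; SE_fpc = √((1−f)s²/n) = 2.7364619.
Ratio = √(1−f) = 0.87571019.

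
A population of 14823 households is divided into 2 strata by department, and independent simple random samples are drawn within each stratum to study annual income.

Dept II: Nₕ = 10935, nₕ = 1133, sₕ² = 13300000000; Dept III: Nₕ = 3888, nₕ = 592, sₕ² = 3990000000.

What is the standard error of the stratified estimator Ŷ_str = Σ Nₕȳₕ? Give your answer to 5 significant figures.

3.6669 × 10^7

Var(Ŷ_str) = Σₕ Nₕ²(1 − fₕ)sₕ²/nₕ.
Dept II: 10935²·(1 − 1133/10935)·13300000000/1133 = 1.258216 × 10^15.
Dept III: 3888²·(1 − 592/3888)·3990000000/592 = 8.6370344 × 10^13.
Sum = 1.3445863 × 10^15.
SE = √(1.3445863 × 10^15) = 3.6669 × 10^7.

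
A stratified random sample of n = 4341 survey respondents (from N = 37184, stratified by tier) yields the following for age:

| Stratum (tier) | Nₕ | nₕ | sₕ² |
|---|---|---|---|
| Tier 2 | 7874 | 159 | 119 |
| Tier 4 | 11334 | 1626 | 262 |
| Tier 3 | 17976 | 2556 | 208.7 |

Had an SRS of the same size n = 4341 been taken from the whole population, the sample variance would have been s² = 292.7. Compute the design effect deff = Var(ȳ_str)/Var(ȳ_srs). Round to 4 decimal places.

Var(ȳ_str) = Σ Wₕ²(1−fₕ)sₕ²/nₕ with Wₕ = Nₕ/37184:
  Tier 2: (7874/37184)²·(1−159/7874)·119/159 = 0.032882813
  Tier 4: (11334/37184)²·(1−1626/11334)·262/1626 = 0.01282276
  Tier 3: (17976/37184)²·(1−2556/17976)·208.7/2556 = 0.016369176
  → Var(ȳ_str) = 0.062074749.
Var(ȳ_srs) = (1 − 4341/37184)·292.7/4341 = 0.059555195.
deff = 0.062074749 / 0.059555195 = 1.0423.

1.0423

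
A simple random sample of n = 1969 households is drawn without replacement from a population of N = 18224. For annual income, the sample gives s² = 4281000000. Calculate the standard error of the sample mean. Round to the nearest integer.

Under SRS without replacement, Var(ȳ) = (1 − f)·s²/n with f = n/N = 1969/18224 = 0.10804434.
Var(ȳ) = (1 − 0.10804434)·4281000000/1969 = 0.89195566·2.1742001 × 10^6 = 1.9392901 × 10^6.
SE(ȳ) = √(1.9392901 × 10^6) = 1393.

1393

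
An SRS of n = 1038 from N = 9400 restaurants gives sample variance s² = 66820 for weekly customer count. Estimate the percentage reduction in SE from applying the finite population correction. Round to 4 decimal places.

5.6827

f = n/N = 1038/9400 = 0.11042553.
SE_no-fpc = √(s²/n) = 8.0233282; SE_fpc = √((1−f)s²/n) = 7.567383.
Ratio = √(1−f) = 0.94317255. Reduction = 100·(1 − 0.94317255) = 5.6827%.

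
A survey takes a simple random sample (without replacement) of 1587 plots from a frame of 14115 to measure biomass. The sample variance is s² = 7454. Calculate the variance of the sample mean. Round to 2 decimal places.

Under SRS without replacement, Var(ȳ) = (1 − f)·s²/n with f = n/N = 1587/14115 = 0.11243358.
Var(ȳ) = (1 − 0.11243358)·7454/1587 = 0.88756642·4.6969124 = 4.1688217.

4.17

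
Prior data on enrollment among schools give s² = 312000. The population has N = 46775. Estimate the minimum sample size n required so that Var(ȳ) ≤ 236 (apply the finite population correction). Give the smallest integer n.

Without fpc, n₀ = s²/D = 312000/236 = 1322.0339.
With fpc, (1 − n/N)·s²/n ≤ D requires n ≥ n₀/(1 + n₀/N) = 1322.0339/(1 + 1322.0339/46775) = 1285.6954.
Rounding up, n = 1286.

1286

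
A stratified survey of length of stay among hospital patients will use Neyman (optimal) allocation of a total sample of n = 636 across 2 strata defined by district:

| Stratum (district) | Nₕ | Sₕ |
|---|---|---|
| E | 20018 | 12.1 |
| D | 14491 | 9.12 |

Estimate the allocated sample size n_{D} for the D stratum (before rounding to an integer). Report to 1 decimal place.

Neyman allocation: nₕ = n·NₕSₕ / Σⱼ NⱼSⱼ.
Σ NⱼSⱼ = 20018·12.1 + 14491·9.12 = 374375.72.
n_{D} = 636·14491·9.12 / 374375.72 = 224.5.

224.5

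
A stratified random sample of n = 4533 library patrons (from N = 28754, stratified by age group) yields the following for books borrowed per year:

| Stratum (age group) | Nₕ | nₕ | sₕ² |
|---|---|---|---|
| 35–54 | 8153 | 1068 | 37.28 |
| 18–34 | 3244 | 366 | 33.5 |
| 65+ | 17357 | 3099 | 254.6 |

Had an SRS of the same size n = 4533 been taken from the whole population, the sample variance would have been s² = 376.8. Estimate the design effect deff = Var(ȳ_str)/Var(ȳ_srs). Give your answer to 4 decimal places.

0.4008

Var(ȳ_str) = Σ Wₕ²(1−fₕ)sₕ²/nₕ with Wₕ = Nₕ/28754:
  35–54: (8153/28754)²·(1−1068/8153)·37.28/1068 = 0.0024387395
  18–34: (3244/28754)²·(1−366/3244)·33.5/366 = 0.0010335674
  65+: (17357/28754)²·(1−3099/17357)·254.6/3099 = 0.024590851
  → Var(ȳ_str) = 0.028063158.
Var(ȳ_srs) = (1 − 4533/28754)·376.8/4533 = 0.070019495.
deff = 0.028063158 / 0.070019495 = 0.4008.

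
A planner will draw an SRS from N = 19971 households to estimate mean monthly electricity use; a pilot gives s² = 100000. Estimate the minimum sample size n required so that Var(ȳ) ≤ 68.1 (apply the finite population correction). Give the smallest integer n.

1368

Without fpc, n₀ = s²/D = 100000/68.1 = 1468.4288.
With fpc, (1 − n/N)·s²/n ≤ D requires n ≥ n₀/(1 + n₀/N) = 1468.4288/(1 + 1468.4288/19971) = 1367.8532.
Rounding up, n = 1368.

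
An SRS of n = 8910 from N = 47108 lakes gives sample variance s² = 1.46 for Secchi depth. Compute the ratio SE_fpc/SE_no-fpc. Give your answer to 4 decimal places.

f = n/N = 8910/47108 = 0.18913985.
SE_no-fpc = √(s²/n) = 0.012800814; SE_fpc = √((1−f)s²/n) = 0.011526848.
Ratio = √(1−f) = 0.90047773.

0.9005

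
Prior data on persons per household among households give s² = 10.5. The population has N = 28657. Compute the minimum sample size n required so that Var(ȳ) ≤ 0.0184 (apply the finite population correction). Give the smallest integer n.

560

Without fpc, n₀ = s²/D = 10.5/0.0184 = 570.6522.
With fpc, (1 − n/N)·s²/n ≤ D requires n ≥ n₀/(1 + n₀/N) = 570.6522/(1 + 570.6522/28657) = 559.5106.
Rounding up, n = 560.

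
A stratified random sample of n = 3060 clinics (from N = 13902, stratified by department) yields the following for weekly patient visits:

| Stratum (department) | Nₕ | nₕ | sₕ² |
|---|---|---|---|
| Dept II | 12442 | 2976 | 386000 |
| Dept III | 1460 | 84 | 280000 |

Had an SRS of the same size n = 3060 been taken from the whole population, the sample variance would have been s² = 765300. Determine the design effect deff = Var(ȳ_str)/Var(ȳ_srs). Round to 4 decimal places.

Var(ȳ_str) = Σ Wₕ²(1−fₕ)sₕ²/nₕ with Wₕ = Nₕ/13902:
  Dept II: (12442/13902)²·(1−2976/12442)·386000/2976 = 79.041743
  Dept III: (1460/13902)²·(1−84/1460)·280000/84 = 34.64938
  → Var(ȳ_str) = 113.69112.
Var(ȳ_srs) = (1 − 3060/13902)·765300/3060 = 195.04841.
deff = 113.69112 / 195.04841 = 0.5829.

0.5829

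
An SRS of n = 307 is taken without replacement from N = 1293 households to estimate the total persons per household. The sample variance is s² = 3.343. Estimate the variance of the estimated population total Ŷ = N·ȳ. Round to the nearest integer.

13883

Var(Ŷ) = N²·Var(ȳ) = N²·(1 − n/N)·s²/n.
f = 307/1293 = 0.23743233; Var(ȳ) = 0.76256767·3.343/307 = 0.0083037906.
Var(Ŷ) = 1293² · 0.0083037906 = 13882.684.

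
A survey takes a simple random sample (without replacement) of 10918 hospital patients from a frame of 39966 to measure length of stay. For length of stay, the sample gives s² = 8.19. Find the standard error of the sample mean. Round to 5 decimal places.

0.02335

Under SRS without replacement, Var(ȳ) = (1 − f)·s²/n with f = n/N = 10918/39966 = 0.27318220.
Var(ȳ) = (1 − 0.27318220)·8.19/10918 = 0.72681780·7.5013739 × 10^-4 = 5.452132 × 10^-4.
SE(ȳ) = √(5.452132 × 10^-4) = 0.02335.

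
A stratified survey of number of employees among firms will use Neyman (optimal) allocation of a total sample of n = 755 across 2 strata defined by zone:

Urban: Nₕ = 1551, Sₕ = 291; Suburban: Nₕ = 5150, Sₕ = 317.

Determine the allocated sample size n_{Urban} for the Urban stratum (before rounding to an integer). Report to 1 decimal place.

Neyman allocation: nₕ = n·NₕSₕ / Σⱼ NⱼSⱼ.
Σ NⱼSⱼ = 1551·291 + 5150·317 = 2.083891 × 10^6.
n_{Urban} = 755·1551·291 / (2.083891 × 10^6) = 163.5.

163.5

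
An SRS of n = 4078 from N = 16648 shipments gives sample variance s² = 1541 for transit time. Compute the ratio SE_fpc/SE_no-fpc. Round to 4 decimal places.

f = n/N = 4078/16648 = 0.24495435.
SE_no-fpc = √(s²/n) = 0.61472052; SE_fpc = √((1−f)s²/n) = 0.53415133.
Ratio = √(1−f) = 0.86893363.

0.8689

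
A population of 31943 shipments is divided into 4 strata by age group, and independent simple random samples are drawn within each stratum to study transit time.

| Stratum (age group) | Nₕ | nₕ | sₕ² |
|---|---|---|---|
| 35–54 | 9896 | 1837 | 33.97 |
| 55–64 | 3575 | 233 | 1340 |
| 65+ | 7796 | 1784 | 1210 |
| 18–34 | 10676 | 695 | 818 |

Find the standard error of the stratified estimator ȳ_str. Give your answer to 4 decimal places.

Var(ȳ_str) = Σₕ Wₕ²(1 − fₕ)sₕ²/nₕ with Wₕ = Nₕ/N, N = 31943.
35–54: Wₕ = 0.30980183; term = 0.30980183²·(1 − 0.18563056)·33.97/1837 = 0.0014453593.
55–64: Wₕ = 0.11191810; term = 0.11191810²·(1 − 0.06517483)·1340/233 = 0.067341063.
65+: Wₕ = 0.24405973; term = 0.24405973²·(1 − 0.22883530)·1210/1784 = 0.031155155.
18–34: Wₕ = 0.33422033; term = 0.33422033²·(1 − 0.06509929)·818/695 = 0.12291354.
Sum = 0.22285512.
SE = √(0.22285512) = 0.4721.

0.4721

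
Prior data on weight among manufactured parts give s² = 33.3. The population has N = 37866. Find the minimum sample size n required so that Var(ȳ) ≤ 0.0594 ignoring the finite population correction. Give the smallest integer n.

561

Without fpc, n₀ = s²/D = 33.3/0.0594 = 560.6061.
Rounding up, n = 561.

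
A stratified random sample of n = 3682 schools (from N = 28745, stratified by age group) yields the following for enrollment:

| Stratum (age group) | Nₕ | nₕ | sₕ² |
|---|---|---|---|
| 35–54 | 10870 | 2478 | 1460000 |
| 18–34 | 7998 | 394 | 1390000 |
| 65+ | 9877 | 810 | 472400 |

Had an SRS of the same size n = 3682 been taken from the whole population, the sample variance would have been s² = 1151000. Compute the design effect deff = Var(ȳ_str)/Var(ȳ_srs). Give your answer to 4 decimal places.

Var(ȳ_str) = Σ Wₕ²(1−fₕ)sₕ²/nₕ with Wₕ = Nₕ/28745:
  35–54: (10870/28745)²·(1−2478/10870)·1460000/2478 = 65.046203
  18–34: (7998/28745)²·(1−394/7998)·1390000/394 = 259.66742
  65+: (9877/28745)²·(1−810/9877)·472400/810 = 63.210455
  → Var(ȳ_str) = 387.92408.
Var(ȳ_srs) = (1 − 3682/28745)·1151000/3682 = 272.5601.
deff = 387.92408 / 272.5601 = 1.4233.

1.4233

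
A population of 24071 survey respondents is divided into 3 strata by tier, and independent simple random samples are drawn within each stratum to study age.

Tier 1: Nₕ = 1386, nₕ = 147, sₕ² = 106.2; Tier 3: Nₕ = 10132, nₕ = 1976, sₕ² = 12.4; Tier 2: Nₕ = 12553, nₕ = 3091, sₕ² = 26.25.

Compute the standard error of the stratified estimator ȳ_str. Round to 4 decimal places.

Var(ȳ_str) = Σₕ Wₕ²(1 − fₕ)sₕ²/nₕ with Wₕ = Nₕ/N, N = 24071.
Tier 1: Wₕ = 0.05757966; term = 0.05757966²·(1 − 0.10606061)·106.2/147 = 0.0021411814.
Tier 3: Wₕ = 0.42092144; term = 0.42092144²·(1 − 0.19502566)·12.4/1976 = 8.9499143 × 10^-4.
Tier 2: Wₕ = 0.52149890; term = 0.52149890²·(1 − 0.24623596)·26.25/3091 = 0.0017408947.
Sum = 0.0047770675.
SE = √(0.0047770675) = 0.0691.

0.0691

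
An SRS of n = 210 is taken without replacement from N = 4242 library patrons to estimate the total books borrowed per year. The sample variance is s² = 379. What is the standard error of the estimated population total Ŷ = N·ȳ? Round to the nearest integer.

Var(Ŷ) = N²·Var(ȳ) = N²·(1 − n/N)·s²/n.
f = 210/4242 = 0.04950495; Var(ȳ) = 0.95049505·379/210 = 1.7154173.
Var(Ŷ) = 4242² · 1.7154173 = 3.0868186 × 10^7.
SE(Ŷ) = √(3.0868186 × 10^7) = 5556.

5556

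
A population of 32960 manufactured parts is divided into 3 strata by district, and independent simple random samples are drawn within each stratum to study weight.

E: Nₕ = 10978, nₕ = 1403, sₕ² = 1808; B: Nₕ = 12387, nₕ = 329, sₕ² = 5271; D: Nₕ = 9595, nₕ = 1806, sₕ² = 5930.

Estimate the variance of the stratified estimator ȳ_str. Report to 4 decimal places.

2.5533

Var(ȳ_str) = Σₕ Wₕ²(1 − fₕ)sₕ²/nₕ with Wₕ = Nₕ/N, N = 32960.
E: Wₕ = 0.33307039; term = 0.33307039²·(1 − 0.12780106)·1808/1403 = 0.12468906.
B: Wₕ = 0.37581917; term = 0.37581917²·(1 − 0.02656010)·5271/329 = 2.2027445.
D: Wₕ = 0.29111044; term = 0.29111044²·(1 − 0.18822303)·5930/1806 = 0.22588595.
Sum = 2.5533195.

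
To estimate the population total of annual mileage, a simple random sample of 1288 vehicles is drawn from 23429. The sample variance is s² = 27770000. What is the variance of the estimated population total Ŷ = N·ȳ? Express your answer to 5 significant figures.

Var(Ŷ) = N²·Var(ȳ) = N²·(1 − n/N)·s²/n.
f = 1288/23429 = 0.05497460; Var(ȳ) = 0.94502540·27770000/1288 = 20375.276.
Var(Ŷ) = 23429² · 20375.276 = 1.1184357 × 10^13.

1.1184 × 10^13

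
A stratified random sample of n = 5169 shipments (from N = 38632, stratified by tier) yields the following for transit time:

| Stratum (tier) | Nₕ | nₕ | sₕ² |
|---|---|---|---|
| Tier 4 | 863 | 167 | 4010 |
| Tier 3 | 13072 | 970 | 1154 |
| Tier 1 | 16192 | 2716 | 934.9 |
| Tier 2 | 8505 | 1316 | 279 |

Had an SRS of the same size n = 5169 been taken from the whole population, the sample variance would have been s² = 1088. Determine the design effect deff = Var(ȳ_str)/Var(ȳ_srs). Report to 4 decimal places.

1.0683

Var(ȳ_str) = Σ Wₕ²(1−fₕ)sₕ²/nₕ with Wₕ = Nₕ/38632:
  Tier 4: (863/38632)²·(1−167/863)·4010/167 = 0.009663925
  Tier 3: (13072/38632)²·(1−970/13072)·1154/970 = 0.12610691
  Tier 1: (16192/38632)²·(1−2716/16192)·934.9/2716 = 0.05032717
  Tier 2: (8505/38632)²·(1−1316/8505)·279/1316 = 0.0086855381
  → Var(ȳ_str) = 0.19478354.
Var(ȳ_srs) = (1 − 5169/38632)·1088/5169 = 0.18232241.
deff = 0.19478354 / 0.18232241 = 1.0683.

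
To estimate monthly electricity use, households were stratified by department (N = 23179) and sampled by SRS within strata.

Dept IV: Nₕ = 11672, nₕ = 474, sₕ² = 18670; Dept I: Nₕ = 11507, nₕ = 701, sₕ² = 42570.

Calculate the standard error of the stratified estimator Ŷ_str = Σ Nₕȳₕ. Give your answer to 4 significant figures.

Var(Ŷ_str) = Σₕ Nₕ²(1 − fₕ)sₕ²/nₕ.
Dept IV: 11672²·(1 − 474/11672)·18670/474 = 5.1481562 × 10^9.
Dept I: 11507²·(1 − 701/11507)·42570/701 = 7.5511432 × 10^9.
Sum = 1.2699299 × 10^10.
SE = √(1.2699299 × 10^10) = 112700.

112700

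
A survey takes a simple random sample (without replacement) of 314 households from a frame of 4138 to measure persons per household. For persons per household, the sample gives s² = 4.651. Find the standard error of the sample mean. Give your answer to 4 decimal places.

0.1170

Under SRS without replacement, Var(ȳ) = (1 − f)·s²/n with f = n/N = 314/4138 = 0.07588207.
Var(ȳ) = (1 − 0.07588207)·4.651/314 = 0.92411793·0.014812102 = 0.013688129.
SE(ȳ) = √(0.013688129) = 0.1170.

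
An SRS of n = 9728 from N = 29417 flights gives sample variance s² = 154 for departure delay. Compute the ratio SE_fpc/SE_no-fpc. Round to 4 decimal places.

0.8181

f = n/N = 9728/29417 = 0.33069314.
SE_no-fpc = √(s²/n) = 0.12581968; SE_fpc = √((1−f)s²/n) = 0.10293456.
Ratio = √(1−f) = 0.81811177.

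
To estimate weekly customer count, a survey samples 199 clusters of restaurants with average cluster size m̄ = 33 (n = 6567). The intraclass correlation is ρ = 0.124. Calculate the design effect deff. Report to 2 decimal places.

deff = 1 + (33 − 1)·0.124 = 1 + 3.968 = 4.968.

4.97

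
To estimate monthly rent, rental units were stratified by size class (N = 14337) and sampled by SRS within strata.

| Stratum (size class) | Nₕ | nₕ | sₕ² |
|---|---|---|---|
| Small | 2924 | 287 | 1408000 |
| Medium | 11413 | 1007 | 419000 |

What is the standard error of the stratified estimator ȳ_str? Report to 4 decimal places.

Var(ȳ_str) = Σₕ Wₕ²(1 − fₕ)sₕ²/nₕ with Wₕ = Nₕ/N, N = 14337.
Small: Wₕ = 0.20394783; term = 0.20394783²·(1 − 0.09815321)·1408000/287 = 184.0313.
Medium: Wₕ = 0.79605217; term = 0.79605217²·(1 − 0.08823272)·419000/1007 = 240.4095.
Sum = 424.4408.
SE = √(424.4408) = 20.6020.

20.6020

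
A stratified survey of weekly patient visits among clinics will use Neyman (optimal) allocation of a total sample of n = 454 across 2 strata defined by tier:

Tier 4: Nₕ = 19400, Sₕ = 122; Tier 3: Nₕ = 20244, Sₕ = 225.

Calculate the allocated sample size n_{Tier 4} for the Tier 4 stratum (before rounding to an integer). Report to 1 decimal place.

155.2

Neyman allocation: nₕ = n·NₕSₕ / Σⱼ NⱼSⱼ.
Σ NⱼSⱼ = 19400·122 + 20244·225 = 6.9217 × 10^6.
n_{Tier 4} = 454·19400·122 / (6.9217 × 10^6) = 155.2.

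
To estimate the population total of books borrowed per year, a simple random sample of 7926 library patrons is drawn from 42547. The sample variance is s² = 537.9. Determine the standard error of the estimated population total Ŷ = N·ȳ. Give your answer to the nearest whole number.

9998

Var(Ŷ) = N²·Var(ȳ) = N²·(1 − n/N)·s²/n.
f = 7926/42547 = 0.18628810; Var(ȳ) = 0.81371190·537.9/7926 = 0.055222764.
Var(Ŷ) = 42547² · 0.055222764 = 9.9966854 × 10^7.
SE(Ŷ) = √(9.9966854 × 10^7) = 9998.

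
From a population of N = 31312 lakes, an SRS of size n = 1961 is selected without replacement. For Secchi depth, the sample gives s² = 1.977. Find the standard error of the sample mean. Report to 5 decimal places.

Under SRS without replacement, Var(ȳ) = (1 − f)·s²/n with f = n/N = 1961/31312 = 0.06262775.
Var(ȳ) = (1 − 0.06262775)·1.977/1961 = 0.93737225·0.0010081591 = 9.4502037 × 10^-4.
SE(ȳ) = √(9.4502037 × 10^-4) = 0.03074.

0.03074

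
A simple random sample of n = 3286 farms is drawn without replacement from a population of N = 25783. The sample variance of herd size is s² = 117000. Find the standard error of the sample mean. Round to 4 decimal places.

Under SRS without replacement, Var(ȳ) = (1 − f)·s²/n with f = n/N = 3286/25783 = 0.12744832.
Var(ȳ) = (1 − 0.12744832)·117000/3286 = 0.87255168·35.6056 = 31.067726.
SE(ȳ) = √(31.067726) = 5.5738.

5.5738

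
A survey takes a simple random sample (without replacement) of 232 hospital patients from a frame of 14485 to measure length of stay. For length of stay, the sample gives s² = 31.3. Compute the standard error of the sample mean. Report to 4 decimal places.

0.3644

Under SRS without replacement, Var(ȳ) = (1 − f)·s²/n with f = n/N = 232/14485 = 0.01601657.
Var(ȳ) = (1 − 0.01601657)·31.3/232 = 0.98398343·0.13491379 = 0.13275294.
SE(ȳ) = √(0.13275294) = 0.3644.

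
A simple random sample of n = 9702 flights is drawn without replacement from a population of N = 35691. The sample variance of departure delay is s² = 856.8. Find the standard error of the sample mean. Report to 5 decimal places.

0.25359

Under SRS without replacement, Var(ȳ) = (1 − f)·s²/n with f = n/N = 9702/35691 = 0.27183324.
Var(ȳ) = (1 − 0.27183324)·856.8/9702 = 0.72816676·0.088311688 = 0.064305636.
SE(ȳ) = √(0.064305636) = 0.25359.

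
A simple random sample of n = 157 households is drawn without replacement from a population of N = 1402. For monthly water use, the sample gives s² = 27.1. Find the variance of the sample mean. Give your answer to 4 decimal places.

Under SRS without replacement, Var(ȳ) = (1 − f)·s²/n with f = n/N = 157/1402 = 0.11198288.
Var(ȳ) = (1 − 0.11198288)·27.1/157 = 0.88801712·0.17261146 = 0.15328194.

0.1533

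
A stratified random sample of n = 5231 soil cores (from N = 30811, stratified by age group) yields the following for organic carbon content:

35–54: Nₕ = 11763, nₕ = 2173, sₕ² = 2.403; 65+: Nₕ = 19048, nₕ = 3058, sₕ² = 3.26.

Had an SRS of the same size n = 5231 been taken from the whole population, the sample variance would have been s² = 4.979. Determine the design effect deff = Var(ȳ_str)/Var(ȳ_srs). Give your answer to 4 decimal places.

Var(ȳ_str) = Σ Wₕ²(1−fₕ)sₕ²/nₕ with Wₕ = Nₕ/30811:
  35–54: (11763/30811)²·(1−2173/11763)·2.403/2173 = 1.314072 × 10^-4
  65+: (19048/30811)²·(1−3058/19048)·3.26/3058 = 3.4203171 × 10^-4
  → Var(ȳ_str) = 4.7343891 × 10^-4.
Var(ȳ_srs) = (1 − 5231/30811)·4.979/5231 = 7.9022752 × 10^-4.
deff = (4.7343891 × 10^-4) / (7.9022752 × 10^-4) = 0.5991.

0.5991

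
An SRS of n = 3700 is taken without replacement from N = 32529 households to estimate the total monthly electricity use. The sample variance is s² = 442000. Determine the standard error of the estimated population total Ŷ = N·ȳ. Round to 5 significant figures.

334700

Var(Ŷ) = N²·Var(ȳ) = N²·(1 − n/N)·s²/n.
f = 3700/32529 = 0.11374466; Var(ȳ) = 0.88625534·442000/3700 = 105.87158.
Var(Ŷ) = 32529² · 105.87158 = 1.1202651 × 10^11.
SE(Ŷ) = √(1.1202651 × 10^11) = 334700.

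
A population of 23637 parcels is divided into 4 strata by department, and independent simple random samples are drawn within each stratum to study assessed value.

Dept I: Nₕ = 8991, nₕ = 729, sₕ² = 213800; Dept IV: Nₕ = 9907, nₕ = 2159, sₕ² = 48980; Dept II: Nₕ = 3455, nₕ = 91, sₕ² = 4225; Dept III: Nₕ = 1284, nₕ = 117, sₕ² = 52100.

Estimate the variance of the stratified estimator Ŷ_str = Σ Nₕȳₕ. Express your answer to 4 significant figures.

2.473 × 10^10

Var(Ŷ_str) = Σₕ Nₕ²(1 − fₕ)sₕ²/nₕ.
Dept I: 8991²·(1 − 729/8991)·213800/729 = 2.1785792 × 10^10.
Dept IV: 9907²·(1 − 2159/9907)·48980/2159 = 1.7413975 × 10^9.
Dept II: 3455²·(1 − 91/3455)·4225/91 = 5.3962164 × 10^8.
Dept III: 1284²·(1 − 117/1284)·52100/117 = 6.6724871 × 10^8.
Sum = 2.473406 × 10^10.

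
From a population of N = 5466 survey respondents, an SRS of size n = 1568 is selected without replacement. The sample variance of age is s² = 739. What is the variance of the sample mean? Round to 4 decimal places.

0.3361

Under SRS without replacement, Var(ȳ) = (1 − f)·s²/n with f = n/N = 1568/5466 = 0.28686425.
Var(ȳ) = (1 − 0.28686425)·739/1568 = 0.71313575·0.47130102 = 0.33610161.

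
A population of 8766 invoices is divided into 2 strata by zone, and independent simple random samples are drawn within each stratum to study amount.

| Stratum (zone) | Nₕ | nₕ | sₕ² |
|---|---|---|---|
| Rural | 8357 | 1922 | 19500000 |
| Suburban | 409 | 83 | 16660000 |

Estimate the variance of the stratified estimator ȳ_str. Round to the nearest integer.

7449

Var(ȳ_str) = Σₕ Wₕ²(1 − fₕ)sₕ²/nₕ with Wₕ = Nₕ/N, N = 8766.
Rural: Wₕ = 0.95334246; term = 0.95334246²·(1 − 0.22998684)·19500000/1922 = 7100.309.
Suburban: Wₕ = 0.04665754; term = 0.04665754²·(1 − 0.20293399)·16660000/83 = 348.28509.
Sum = 7448.5941.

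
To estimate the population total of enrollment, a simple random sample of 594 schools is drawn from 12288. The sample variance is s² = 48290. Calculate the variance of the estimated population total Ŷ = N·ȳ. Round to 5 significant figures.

1.1682 × 10^10

Var(Ŷ) = N²·Var(ȳ) = N²·(1 − n/N)·s²/n.
f = 594/12288 = 0.04833984; Var(ȳ) = 0.95166016·48290/594 = 77.366446.
Var(Ŷ) = 12288² · 77.366446 = 1.1681942 × 10^10.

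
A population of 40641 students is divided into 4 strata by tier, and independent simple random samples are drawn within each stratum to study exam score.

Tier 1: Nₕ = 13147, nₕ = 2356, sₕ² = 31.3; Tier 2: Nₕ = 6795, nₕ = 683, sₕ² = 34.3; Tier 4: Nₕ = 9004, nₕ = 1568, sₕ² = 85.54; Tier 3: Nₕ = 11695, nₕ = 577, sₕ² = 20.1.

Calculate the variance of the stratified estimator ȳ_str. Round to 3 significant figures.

0.00736

Var(ȳ_str) = Σₕ Wₕ²(1 − fₕ)sₕ²/nₕ with Wₕ = Nₕ/N, N = 40641.
Tier 1: Wₕ = 0.32349106; term = 0.32349106²·(1 − 0.17920438)·31.3/2356 = 0.001141113.
Tier 2: Wₕ = 0.16719569; term = 0.16719569²·(1 − 0.10051508)·34.3/683 = 0.0012627502.
Tier 4: Wₕ = 0.22154967; term = 0.22154967²·(1 − 0.17414482)·85.54/1568 = 0.0022114101.
Tier 3: Wₕ = 0.28776359; term = 0.28776359²·(1 − 0.04933732)·20.1/577 = 0.0027423215.
Sum = 0.0073575948.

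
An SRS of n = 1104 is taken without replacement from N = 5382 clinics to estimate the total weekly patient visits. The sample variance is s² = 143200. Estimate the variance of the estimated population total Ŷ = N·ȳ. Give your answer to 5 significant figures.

Var(Ŷ) = N²·Var(ȳ) = N²·(1 − n/N)·s²/n.
f = 1104/5382 = 0.20512821; Var(ȳ) = 0.79487179·143200/1104 = 103.10294.
Var(Ŷ) = 5382² · 103.10294 = 2.9864719 × 10^9.

2.9865 × 10^9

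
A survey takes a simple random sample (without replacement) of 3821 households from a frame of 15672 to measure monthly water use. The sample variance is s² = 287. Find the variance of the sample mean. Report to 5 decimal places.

Under SRS without replacement, Var(ȳ) = (1 − f)·s²/n with f = n/N = 3821/15672 = 0.24381062.
Var(ȳ) = (1 − 0.24381062)·287/3821 = 0.75618938·0.075111227 = 0.056798313.

0.05680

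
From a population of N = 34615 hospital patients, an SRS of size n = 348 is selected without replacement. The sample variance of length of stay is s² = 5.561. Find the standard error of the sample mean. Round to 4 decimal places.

0.1258

Under SRS without replacement, Var(ȳ) = (1 − f)·s²/n with f = n/N = 348/34615 = 0.01005345.
Var(ȳ) = (1 − 0.01005345)·5.561/348 = 0.98994655·0.015979885 = 0.015819232.
SE(ȳ) = √(0.015819232) = 0.1258.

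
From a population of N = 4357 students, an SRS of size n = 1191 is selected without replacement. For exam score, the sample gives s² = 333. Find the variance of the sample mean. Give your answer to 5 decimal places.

Under SRS without replacement, Var(ȳ) = (1 − f)·s²/n with f = n/N = 1191/4357 = 0.27335322.
Var(ȳ) = (1 − 0.27335322)·333/1191 = 0.72664678·0.27959698 = 0.20316824.

0.20317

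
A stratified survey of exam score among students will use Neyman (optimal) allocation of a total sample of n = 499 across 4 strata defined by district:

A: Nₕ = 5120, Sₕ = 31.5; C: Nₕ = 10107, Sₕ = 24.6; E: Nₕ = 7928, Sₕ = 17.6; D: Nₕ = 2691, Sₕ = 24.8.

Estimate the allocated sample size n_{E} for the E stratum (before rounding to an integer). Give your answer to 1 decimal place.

Neyman allocation: nₕ = n·NₕSₕ / Σⱼ NⱼSⱼ.
Σ NⱼSⱼ = 5120·31.5 + 10107·24.6 + 7928·17.6 + 2691·24.8 = 616181.8.
n_{E} = 499·7928·17.6 / 616181.8 = 113.0.

113.0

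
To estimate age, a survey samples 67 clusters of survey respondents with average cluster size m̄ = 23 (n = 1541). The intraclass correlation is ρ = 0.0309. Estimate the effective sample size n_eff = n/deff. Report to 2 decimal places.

917.37

deff = 1 + (23 − 1)·0.0309 = 1 + 0.6798 = 1.6798.
n_eff = 1541 / 1.6798 = 917.37.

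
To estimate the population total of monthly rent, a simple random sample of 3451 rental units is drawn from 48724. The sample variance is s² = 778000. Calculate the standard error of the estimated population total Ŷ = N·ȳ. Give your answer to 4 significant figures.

Var(Ŷ) = N²·Var(ȳ) = N²·(1 − n/N)·s²/n.
f = 3451/48724 = 0.07082752; Var(ȳ) = 0.92917248·778000/3451 = 209.47441.
Var(Ŷ) = 48724² · 209.47441 = 4.9729815 × 10^11.
SE(Ŷ) = √(4.9729815 × 10^11) = 705200.

705200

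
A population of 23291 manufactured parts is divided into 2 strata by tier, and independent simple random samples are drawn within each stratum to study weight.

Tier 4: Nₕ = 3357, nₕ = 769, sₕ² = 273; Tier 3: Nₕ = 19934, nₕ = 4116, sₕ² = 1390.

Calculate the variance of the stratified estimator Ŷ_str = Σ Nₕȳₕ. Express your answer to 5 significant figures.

1.0957 × 10^8

Var(Ŷ_str) = Σₕ Nₕ²(1 − fₕ)sₕ²/nₕ.
Tier 4: 3357²·(1 − 769/3357)·273/769 = 3.0842667 × 10^6.
Tier 3: 19934²·(1 − 4116/19934)·1390/4116 = 1.0648427 × 10^8.
Sum = 1.0956854 × 10^8.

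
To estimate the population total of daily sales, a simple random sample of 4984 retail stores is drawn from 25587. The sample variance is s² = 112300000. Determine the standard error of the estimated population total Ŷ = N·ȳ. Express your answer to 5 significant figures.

3.4465 × 10^6

Var(Ŷ) = N²·Var(ȳ) = N²·(1 − n/N)·s²/n.
f = 4984/25587 = 0.19478641; Var(ȳ) = 0.80521359·112300000/4984 = 18143.155.
Var(Ŷ) = 25587² · 18143.155 = 1.1878225 × 10^13.
SE(Ŷ) = √(1.1878225 × 10^13) = 3.4465 × 10^6.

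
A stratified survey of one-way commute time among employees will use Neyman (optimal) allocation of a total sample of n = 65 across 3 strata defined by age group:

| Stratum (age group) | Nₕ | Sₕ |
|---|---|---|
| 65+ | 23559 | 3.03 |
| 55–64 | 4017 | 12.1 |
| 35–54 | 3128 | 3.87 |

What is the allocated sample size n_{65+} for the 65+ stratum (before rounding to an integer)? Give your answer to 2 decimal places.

35.13

Neyman allocation: nₕ = n·NₕSₕ / Σⱼ NⱼSⱼ.
Σ NⱼSⱼ = 23559·3.03 + 4017·12.1 + 3128·3.87 = 132094.83.
n_{65+} = 65·23559·3.03 / 132094.83 = 35.13.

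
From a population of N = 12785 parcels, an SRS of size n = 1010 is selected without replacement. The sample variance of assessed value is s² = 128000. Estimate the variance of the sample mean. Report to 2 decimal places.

Under SRS without replacement, Var(ȳ) = (1 − f)·s²/n with f = n/N = 1010/12785 = 0.07899883.
Var(ȳ) = (1 − 0.07899883)·128000/1010 = 0.92100117·126.73267 = 116.72094.

116.72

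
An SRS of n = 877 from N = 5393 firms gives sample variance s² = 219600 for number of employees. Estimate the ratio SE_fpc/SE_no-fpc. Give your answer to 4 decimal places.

0.9151

f = n/N = 877/5393 = 0.16261821.
SE_no-fpc = √(s²/n) = 15.824004; SE_fpc = √((1−f)s²/n) = 14.480319.
Ratio = √(1−f) = 0.91508567.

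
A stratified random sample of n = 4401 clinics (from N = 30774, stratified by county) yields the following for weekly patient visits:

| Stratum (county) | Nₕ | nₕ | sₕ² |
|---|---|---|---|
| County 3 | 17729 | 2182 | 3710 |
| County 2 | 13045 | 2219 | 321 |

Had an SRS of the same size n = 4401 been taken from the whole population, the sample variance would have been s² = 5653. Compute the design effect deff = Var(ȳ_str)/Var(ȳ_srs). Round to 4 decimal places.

0.4691

Var(ȳ_str) = Σ Wₕ²(1−fₕ)sₕ²/nₕ with Wₕ = Nₕ/30774:
  County 3: (17729/30774)²·(1−2182/17729)·3710/2182 = 0.49485972
  County 2: (13045/30774)²·(1−2219/13045)·321/2219 = 0.021572076
  → Var(ȳ_str) = 0.5164318.
Var(ȳ_srs) = (1 − 4401/30774)·5653/4401 = 1.1007868.
deff = 0.5164318 / 1.1007868 = 0.4691.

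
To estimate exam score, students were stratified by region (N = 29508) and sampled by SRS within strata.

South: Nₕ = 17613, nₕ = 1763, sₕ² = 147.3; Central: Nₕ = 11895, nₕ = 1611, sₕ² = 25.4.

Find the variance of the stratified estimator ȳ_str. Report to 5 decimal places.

0.02900

Var(ȳ_str) = Σₕ Wₕ²(1 − fₕ)sₕ²/nₕ with Wₕ = Nₕ/N, N = 29508.
South: Wₕ = 0.59688898; term = 0.59688898²·(1 − 0.10009652)·147.3/1763 = 0.02678758.
Central: Wₕ = 0.40311102; term = 0.40311102²·(1 − 0.13543506)·25.4/1611 = 0.0022150582.
Sum = 0.029002638.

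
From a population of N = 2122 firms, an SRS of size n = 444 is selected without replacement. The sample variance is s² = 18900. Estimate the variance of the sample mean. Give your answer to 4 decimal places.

33.6609

Under SRS without replacement, Var(ȳ) = (1 − f)·s²/n with f = n/N = 444/2122 = 0.20923657.
Var(ȳ) = (1 − 0.20923657)·18900/444 = 0.79076343·42.567568 = 33.660876.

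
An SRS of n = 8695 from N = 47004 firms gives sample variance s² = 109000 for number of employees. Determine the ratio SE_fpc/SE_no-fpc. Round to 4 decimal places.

f = n/N = 8695/47004 = 0.18498426.
SE_no-fpc = √(s²/n) = 3.540613; SE_fpc = √((1−f)s²/n) = 3.1964024.
Ratio = √(1−f) = 0.90278222.

0.9028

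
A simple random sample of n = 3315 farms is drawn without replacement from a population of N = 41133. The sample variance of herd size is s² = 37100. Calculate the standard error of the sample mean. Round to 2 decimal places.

3.21

Under SRS without replacement, Var(ȳ) = (1 − f)·s²/n with f = n/N = 3315/41133 = 0.08059223.
Var(ȳ) = (1 − 0.08059223)·37100/3315 = 0.91940777·11.191554 = 10.289601.
SE(ȳ) = √(10.289601) = 3.21.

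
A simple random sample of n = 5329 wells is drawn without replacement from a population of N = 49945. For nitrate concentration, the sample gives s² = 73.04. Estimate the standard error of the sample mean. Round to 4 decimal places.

Under SRS without replacement, Var(ȳ) = (1 − f)·s²/n with f = n/N = 5329/49945 = 0.10669737.
Var(ȳ) = (1 − 0.10669737)·73.04/5329 = 0.89330263·0.013706136 = 0.012243728.
SE(ȳ) = √(0.012243728) = 0.1107.

0.1107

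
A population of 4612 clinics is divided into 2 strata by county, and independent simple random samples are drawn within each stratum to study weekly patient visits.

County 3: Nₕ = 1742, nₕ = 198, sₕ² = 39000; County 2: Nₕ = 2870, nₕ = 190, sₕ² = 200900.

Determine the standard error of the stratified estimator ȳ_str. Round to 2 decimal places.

20.18

Var(ȳ_str) = Σₕ Wₕ²(1 − fₕ)sₕ²/nₕ with Wₕ = Nₕ/N, N = 4612.
County 3: Wₕ = 0.37771032; term = 0.37771032²·(1 − 0.11366246)·39000/198 = 24.906704.
County 2: Wₕ = 0.62228968; term = 0.62228968²·(1 − 0.06620209)·200900/190 = 382.35294.
Sum = 407.25964.
SE = √(407.25964) = 20.18.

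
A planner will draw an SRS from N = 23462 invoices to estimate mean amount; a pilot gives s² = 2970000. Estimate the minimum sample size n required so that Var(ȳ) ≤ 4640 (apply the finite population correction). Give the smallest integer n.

Without fpc, n₀ = s²/D = 2970000/4640 = 640.0862.
With fpc, (1 − n/N)·s²/n ≤ D requires n ≥ n₀/(1 + n₀/N) = 640.0862/(1 + 640.0862/23462) = 623.0872.
Rounding up, n = 624.

624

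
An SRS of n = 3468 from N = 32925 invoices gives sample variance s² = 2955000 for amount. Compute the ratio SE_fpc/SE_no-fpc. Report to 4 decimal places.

f = n/N = 3468/32925 = 0.10533030.
SE_no-fpc = √(s²/n) = 29.190343; SE_fpc = √((1−f)s²/n) = 27.610264.
Ratio = √(1−f) = 0.94586981.

0.9459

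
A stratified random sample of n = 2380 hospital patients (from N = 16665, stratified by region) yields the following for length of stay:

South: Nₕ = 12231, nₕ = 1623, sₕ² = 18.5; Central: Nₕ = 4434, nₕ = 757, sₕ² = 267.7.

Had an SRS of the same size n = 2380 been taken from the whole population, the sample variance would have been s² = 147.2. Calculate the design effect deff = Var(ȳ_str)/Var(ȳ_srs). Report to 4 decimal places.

0.4920

Var(ȳ_str) = Σ Wₕ²(1−fₕ)sₕ²/nₕ with Wₕ = Nₕ/16665:
  South: (12231/16665)²·(1−1623/12231)·18.5/1623 = 0.0053252261
  Central: (4434/16665)²·(1−757/4434)·267.7/757 = 0.020760183
  → Var(ȳ_str) = 0.026085409.
Var(ȳ_srs) = (1 − 2380/16665)·147.2/2380 = 0.053015856.
deff = 0.026085409 / 0.053015856 = 0.4920.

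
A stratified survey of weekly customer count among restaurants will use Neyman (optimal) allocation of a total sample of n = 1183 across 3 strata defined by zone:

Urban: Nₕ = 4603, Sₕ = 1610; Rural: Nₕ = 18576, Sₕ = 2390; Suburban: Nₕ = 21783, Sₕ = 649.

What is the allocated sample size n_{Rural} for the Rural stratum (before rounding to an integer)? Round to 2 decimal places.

Neyman allocation: nₕ = n·NₕSₕ / Σⱼ NⱼSⱼ.
Σ NⱼSⱼ = 4603·1610 + 18576·2390 + 21783·649 = 6.5944637 × 10^7.
n_{Rural} = 1183·18576·2390 / (6.5944637 × 10^7) = 796.44.

796.44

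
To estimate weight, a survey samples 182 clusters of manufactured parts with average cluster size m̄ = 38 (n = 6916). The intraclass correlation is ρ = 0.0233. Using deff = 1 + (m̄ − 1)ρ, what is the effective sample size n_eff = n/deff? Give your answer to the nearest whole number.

3714

deff = 1 + (38 − 1)·0.0233 = 1 + 0.8621 = 1.8621.
n_eff = 6916 / 1.8621 = 3714.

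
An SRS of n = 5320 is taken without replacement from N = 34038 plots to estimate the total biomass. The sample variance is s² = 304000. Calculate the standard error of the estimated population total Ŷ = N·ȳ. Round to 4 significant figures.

Var(Ŷ) = N²·Var(ȳ) = N²·(1 − n/N)·s²/n.
f = 5320/34038 = 0.15629590; Var(ȳ) = 0.84370410·304000/5320 = 48.211663.
Var(Ŷ) = 34038² · 48.211663 = 5.5857331 × 10^10.
SE(Ŷ) = √(5.5857331 × 10^10) = 236300.

236300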